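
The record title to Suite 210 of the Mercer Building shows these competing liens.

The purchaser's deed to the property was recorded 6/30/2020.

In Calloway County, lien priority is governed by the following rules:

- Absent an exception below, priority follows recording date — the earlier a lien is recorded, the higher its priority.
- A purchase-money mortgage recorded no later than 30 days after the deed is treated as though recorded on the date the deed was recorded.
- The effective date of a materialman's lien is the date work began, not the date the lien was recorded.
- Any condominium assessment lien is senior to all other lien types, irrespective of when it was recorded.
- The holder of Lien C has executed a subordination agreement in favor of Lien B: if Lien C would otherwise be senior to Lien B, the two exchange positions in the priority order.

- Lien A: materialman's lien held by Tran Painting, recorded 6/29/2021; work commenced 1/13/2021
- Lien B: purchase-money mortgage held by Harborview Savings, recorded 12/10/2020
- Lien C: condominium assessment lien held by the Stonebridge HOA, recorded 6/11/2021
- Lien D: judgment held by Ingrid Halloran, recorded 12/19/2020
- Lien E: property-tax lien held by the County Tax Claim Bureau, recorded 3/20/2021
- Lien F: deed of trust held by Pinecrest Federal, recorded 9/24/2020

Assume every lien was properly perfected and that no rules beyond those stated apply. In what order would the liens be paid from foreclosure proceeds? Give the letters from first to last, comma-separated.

B, F, C, D, A, E

First, effective dates: A's effective date is 1/13/2021, when work began; B missed the 30-day window (163 days after the deed), so its recording date stands.
As a condominium assessment lien, C is senior to every other lien.
The other liens, earliest effective date first: F (9/24/2020), B (12/10/2020), D (12/19/2020), A (1/13/2021), E (3/20/2021).
C is senior to B before the subordination, so the two trade places.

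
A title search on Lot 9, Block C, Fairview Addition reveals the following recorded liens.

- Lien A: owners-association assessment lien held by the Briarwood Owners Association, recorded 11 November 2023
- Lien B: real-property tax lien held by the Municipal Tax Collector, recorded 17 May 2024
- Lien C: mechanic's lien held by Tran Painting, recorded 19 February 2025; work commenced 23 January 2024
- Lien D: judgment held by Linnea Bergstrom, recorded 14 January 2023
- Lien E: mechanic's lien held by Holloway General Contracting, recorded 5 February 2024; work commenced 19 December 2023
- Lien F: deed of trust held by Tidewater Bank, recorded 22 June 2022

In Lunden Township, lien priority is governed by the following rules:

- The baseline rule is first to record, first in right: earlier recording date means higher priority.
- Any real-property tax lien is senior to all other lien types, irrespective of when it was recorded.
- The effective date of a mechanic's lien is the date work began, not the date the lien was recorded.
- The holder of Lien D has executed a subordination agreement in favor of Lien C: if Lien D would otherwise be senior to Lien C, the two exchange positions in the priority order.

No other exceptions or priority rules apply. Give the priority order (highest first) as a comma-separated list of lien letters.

B, F, C, A, E, D

Effective dates: C relates back to 23 January 2024 (work commenced); E relates back to 19 December 2023 (work commenced).
B is a real-property tax lien and takes priority over every other lien.
The other liens, earliest effective date first: F (22 June 2022), D (14 January 2023), A (11 November 2023), E (19 December 2023), C (23 January 2024).
D would otherwise be senior to C, so under the subordination agreement D and C exchange positions.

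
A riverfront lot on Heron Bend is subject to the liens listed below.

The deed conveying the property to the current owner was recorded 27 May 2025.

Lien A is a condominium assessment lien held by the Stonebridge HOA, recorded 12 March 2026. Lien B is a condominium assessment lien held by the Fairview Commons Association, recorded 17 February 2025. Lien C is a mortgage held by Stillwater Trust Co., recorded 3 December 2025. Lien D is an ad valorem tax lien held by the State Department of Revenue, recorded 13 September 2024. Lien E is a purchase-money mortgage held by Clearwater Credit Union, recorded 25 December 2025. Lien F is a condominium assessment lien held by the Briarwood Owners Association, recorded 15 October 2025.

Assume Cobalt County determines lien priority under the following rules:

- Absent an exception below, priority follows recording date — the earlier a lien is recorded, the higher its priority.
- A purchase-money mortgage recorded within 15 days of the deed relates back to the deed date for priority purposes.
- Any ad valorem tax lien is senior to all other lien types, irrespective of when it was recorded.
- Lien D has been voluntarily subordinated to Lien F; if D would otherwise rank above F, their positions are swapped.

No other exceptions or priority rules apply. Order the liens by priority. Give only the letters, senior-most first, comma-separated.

F, B, D, C, E, A

Adjusting effective dates: E was recorded 212 days after the deed, outside the 15-day window, so it keeps its recording date.
D, as an ad valorem tax lien, has superpriority and ranks first.
Remaining liens by effective date: B (17 February 2025), F (15 October 2025), C (3 December 2025), E (25 December 2025), A (12 March 2026).
D is senior to F before the subordination, so the two trade places.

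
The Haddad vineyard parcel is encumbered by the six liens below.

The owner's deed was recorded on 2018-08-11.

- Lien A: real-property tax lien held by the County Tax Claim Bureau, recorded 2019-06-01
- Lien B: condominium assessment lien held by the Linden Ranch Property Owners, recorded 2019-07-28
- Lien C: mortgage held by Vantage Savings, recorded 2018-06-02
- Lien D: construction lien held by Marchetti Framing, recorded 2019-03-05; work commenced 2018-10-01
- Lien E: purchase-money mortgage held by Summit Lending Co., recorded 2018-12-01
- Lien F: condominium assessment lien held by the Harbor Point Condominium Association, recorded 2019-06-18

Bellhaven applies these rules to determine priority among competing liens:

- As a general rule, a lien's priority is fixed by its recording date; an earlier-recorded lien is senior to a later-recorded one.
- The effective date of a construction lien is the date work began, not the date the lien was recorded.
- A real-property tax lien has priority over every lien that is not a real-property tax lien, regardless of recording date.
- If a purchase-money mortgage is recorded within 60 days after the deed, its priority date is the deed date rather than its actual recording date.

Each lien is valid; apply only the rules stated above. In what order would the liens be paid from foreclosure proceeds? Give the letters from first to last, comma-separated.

A, C, D, E, F, B

First, effective dates: D relates back to 2018-10-01 (work commenced); E missed the 60-day window (112 days after the deed), so its recording date stands.
A is a real-property tax lien, so it outranks all other liens regardless of date.
Remaining liens by effective date: C (2018-06-02), D (2018-10-01), E (2018-12-01), F (2019-06-18), B (2019-07-28).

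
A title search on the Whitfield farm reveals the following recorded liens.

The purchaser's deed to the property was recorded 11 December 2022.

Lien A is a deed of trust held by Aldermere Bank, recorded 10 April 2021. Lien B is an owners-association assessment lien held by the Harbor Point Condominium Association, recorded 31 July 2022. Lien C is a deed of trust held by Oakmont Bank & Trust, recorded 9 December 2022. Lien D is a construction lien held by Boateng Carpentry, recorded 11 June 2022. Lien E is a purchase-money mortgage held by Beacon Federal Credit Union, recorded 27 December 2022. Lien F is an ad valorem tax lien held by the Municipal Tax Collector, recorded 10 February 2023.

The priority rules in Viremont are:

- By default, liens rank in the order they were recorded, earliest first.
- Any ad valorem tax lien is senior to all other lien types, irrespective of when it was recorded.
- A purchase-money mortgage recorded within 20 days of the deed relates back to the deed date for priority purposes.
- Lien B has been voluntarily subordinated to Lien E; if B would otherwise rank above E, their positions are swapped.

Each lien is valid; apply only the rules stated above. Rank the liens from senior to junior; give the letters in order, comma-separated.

Effective dates after the stated exceptions: E's effective date is the deed date, 11 December 2022.
F is an ad valorem tax lien, so it outranks all other liens regardless of date.
Among the remaining liens, by effective date: A (10 April 2021), D (11 June 2022), B (31 July 2022), C (9 December 2022), E (11 December 2022).
Because B would otherwise rank above E, the subordination swaps them.

F, A, D, E, C, B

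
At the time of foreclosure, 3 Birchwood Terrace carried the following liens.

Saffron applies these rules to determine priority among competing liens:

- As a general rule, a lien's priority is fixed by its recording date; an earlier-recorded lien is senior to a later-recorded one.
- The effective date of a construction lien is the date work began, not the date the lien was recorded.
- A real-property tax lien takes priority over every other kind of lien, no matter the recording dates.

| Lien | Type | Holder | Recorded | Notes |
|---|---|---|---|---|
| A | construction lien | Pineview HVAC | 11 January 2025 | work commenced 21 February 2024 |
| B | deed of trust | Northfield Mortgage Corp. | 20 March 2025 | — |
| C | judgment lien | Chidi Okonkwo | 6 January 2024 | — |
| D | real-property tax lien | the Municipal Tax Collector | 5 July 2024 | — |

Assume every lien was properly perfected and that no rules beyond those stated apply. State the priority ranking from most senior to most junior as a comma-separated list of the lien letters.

D, C, A, B

Adjusting effective dates: A relates back to 21 February 2024 (work commenced).
D, as a real-property tax lien, has superpriority and ranks first.
Ordering the rest by effective date: C (6 January 2024), A (21 February 2024), B (20 March 2025).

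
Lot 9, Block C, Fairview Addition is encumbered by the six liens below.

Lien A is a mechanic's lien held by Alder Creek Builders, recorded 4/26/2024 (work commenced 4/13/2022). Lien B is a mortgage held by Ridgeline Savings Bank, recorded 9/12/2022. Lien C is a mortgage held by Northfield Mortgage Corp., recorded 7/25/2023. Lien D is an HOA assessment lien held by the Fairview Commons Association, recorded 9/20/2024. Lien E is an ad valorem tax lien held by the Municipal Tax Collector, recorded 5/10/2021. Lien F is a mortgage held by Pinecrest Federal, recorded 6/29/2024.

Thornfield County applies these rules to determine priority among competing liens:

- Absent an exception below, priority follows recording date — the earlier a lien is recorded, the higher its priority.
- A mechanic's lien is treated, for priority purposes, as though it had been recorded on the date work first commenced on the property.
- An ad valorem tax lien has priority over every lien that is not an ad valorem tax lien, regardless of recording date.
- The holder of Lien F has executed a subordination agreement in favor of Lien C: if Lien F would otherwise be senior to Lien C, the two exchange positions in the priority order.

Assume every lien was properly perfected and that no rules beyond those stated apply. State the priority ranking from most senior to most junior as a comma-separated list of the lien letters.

Effective dates after the stated exceptions: A is treated as recorded 4/13/2022, the work-commencement date.
E, as an ad valorem tax lien, has superpriority and ranks first.
Among the remaining liens, by effective date: A (4/13/2022), B (9/12/2022), C (7/25/2023), F (6/29/2024), D (9/20/2024).
Since F is not senior to C, the subordination leaves the order unchanged.

E, A, B, C, F, D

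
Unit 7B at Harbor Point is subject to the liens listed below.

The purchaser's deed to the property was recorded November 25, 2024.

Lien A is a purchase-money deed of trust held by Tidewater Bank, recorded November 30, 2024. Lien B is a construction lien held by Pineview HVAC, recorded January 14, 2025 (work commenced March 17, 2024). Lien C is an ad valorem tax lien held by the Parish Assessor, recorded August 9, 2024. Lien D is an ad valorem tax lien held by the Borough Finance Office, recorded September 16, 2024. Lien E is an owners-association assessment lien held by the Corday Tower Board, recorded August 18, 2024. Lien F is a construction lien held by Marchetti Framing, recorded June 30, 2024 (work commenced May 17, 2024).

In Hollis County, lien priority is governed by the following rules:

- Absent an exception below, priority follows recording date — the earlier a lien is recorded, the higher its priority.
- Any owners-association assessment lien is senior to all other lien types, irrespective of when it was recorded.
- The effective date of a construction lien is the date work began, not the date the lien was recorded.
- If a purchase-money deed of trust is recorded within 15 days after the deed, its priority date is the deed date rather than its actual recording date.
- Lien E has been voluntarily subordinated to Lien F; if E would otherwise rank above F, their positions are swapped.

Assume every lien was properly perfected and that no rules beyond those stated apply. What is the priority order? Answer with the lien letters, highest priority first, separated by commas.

First, effective dates: A relates back to the deed date November 25, 2024; B relates back to March 17, 2024 (work commenced); F relates back to May 17, 2024 (work commenced).
E is an owners-association assessment lien and takes priority over every other lien.
Among the remaining liens, by effective date: B (March 17, 2024), F (May 17, 2024), C (August 9, 2024), D (September 16, 2024), A (November 25, 2024).
The subordination applies — E was senior to F — so E and F swap.

F, B, E, C, D, A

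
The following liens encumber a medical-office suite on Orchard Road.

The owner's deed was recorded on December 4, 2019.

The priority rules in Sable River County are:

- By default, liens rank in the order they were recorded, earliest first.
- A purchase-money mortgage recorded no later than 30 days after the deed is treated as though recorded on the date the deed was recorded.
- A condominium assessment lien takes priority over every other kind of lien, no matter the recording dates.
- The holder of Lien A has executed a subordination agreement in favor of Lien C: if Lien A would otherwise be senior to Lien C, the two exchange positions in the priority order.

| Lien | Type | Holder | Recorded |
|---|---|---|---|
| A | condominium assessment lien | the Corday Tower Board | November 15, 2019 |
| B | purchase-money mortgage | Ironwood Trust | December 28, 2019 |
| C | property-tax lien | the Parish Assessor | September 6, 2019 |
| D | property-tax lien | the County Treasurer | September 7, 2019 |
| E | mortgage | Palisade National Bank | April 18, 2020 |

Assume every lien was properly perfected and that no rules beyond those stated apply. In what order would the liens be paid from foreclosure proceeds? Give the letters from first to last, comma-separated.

Adjusting effective dates: B relates back to the deed date December 4, 2019.
As a condominium assessment lien, A is senior to every other lien.
Ordering the rest by effective date: C (September 6, 2019), D (September 7, 2019), B (December 4, 2019), E (April 18, 2020).
Because A would otherwise rank above C, the subordination swaps them.

C, A, D, B, E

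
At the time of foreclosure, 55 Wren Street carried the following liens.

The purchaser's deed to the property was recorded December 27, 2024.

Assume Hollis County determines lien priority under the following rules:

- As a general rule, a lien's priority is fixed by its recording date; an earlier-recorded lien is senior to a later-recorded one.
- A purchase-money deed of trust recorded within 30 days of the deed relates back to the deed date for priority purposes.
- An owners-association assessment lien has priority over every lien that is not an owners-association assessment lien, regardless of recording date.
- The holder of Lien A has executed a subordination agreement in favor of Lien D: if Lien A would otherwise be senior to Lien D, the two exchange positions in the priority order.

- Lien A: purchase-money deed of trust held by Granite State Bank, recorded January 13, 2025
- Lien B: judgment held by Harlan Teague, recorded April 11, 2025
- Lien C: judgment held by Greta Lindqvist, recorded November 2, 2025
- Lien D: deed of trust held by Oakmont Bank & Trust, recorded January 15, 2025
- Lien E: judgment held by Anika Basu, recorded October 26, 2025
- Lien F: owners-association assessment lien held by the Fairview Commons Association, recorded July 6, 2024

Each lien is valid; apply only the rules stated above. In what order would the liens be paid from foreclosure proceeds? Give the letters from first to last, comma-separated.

F, D, A, B, E, C

Effective dates: A relates back to the deed date December 27, 2024.
F, as an owners-association assessment lien, has superpriority and ranks first.
The other liens, earliest effective date first: A (December 27, 2024), D (January 15, 2025), B (April 11, 2025), E (October 26, 2025), C (November 2, 2025).
A would otherwise be senior to D, so under the subordination agreement A and D exchange positions.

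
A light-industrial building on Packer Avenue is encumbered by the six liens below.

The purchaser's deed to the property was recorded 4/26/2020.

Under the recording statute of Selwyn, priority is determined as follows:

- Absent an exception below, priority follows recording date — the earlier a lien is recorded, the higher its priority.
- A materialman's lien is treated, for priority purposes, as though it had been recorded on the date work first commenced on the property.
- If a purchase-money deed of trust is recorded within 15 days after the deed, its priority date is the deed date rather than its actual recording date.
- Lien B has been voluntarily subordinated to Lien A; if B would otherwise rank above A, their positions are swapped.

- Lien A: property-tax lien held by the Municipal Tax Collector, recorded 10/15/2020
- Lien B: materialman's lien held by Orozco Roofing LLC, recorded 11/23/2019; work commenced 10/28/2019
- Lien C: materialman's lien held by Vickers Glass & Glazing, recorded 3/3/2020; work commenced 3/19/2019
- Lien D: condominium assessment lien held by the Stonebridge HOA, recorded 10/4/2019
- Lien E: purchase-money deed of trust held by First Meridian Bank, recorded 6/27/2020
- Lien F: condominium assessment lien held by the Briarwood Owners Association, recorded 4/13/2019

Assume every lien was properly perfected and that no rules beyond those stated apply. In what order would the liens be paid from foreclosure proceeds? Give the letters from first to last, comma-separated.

Effective dates after the stated exceptions: B relates back to 10/28/2019 (work commenced); C's effective date is 3/19/2019, when work began; E was recorded 62 days after the deed — beyond 15 days — so no relation-back applies.
By effective date, earliest first: C (3/19/2019), F (4/13/2019), D (10/4/2019), B (10/28/2019), E (6/27/2020), A (10/15/2020).
The subordination applies — B was senior to A — so B and A swap.

C, F, D, A, E, B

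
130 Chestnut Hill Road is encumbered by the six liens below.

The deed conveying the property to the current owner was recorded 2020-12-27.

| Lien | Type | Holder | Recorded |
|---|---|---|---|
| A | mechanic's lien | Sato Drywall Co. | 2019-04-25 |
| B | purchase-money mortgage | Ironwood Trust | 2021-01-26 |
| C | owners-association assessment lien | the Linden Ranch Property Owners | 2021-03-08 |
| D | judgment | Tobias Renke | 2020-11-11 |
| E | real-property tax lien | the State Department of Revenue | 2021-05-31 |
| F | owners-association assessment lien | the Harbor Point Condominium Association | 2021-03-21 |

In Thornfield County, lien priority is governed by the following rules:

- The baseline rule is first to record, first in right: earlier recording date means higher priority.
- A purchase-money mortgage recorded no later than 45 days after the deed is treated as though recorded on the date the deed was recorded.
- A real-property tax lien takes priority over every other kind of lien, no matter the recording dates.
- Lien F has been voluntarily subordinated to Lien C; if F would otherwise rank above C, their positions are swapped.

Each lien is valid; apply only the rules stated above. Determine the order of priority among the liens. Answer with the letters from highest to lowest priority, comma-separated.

E, A, D, B, C, F

Effective dates: B was recorded within the 45-day window, so its effective date is the deed date 2020-12-27.
E is a real-property tax lien, so it outranks all other liens regardless of date.
Among the remaining liens, by effective date: A (2019-04-25), D (2020-11-11), B (2020-12-27), C (2021-03-08), F (2021-03-21).
F is already junior to C, so the subordination agreement changes nothing.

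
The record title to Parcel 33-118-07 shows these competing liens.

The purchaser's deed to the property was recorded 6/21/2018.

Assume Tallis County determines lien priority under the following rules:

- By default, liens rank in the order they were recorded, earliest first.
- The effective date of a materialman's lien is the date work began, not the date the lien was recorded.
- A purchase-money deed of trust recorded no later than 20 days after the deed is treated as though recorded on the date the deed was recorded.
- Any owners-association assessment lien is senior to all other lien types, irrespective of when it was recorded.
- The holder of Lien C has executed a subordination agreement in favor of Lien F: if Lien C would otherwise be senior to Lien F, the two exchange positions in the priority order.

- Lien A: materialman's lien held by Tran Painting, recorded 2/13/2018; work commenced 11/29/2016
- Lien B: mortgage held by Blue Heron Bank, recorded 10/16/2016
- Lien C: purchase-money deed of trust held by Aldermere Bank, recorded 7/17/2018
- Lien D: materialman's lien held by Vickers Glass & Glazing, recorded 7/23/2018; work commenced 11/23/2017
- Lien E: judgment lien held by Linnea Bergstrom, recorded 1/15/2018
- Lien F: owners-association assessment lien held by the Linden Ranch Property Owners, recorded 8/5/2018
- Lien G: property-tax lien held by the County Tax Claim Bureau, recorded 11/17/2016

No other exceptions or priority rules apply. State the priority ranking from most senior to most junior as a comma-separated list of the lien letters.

First, effective dates: A's effective date is 11/29/2016, when work began; C was recorded 26 days after the deed — beyond 20 days — so no relation-back applies; D relates back to 11/23/2017 (work commenced).
F is an owners-association assessment lien, so it outranks all other liens regardless of date.
The other liens, earliest effective date first: B (10/16/2016), G (11/17/2016), A (11/29/2016), D (11/23/2017), E (1/15/2018), C (7/17/2018).
Since C is not senior to F, the subordination leaves the order unchanged.

F, B, G, A, D, E, C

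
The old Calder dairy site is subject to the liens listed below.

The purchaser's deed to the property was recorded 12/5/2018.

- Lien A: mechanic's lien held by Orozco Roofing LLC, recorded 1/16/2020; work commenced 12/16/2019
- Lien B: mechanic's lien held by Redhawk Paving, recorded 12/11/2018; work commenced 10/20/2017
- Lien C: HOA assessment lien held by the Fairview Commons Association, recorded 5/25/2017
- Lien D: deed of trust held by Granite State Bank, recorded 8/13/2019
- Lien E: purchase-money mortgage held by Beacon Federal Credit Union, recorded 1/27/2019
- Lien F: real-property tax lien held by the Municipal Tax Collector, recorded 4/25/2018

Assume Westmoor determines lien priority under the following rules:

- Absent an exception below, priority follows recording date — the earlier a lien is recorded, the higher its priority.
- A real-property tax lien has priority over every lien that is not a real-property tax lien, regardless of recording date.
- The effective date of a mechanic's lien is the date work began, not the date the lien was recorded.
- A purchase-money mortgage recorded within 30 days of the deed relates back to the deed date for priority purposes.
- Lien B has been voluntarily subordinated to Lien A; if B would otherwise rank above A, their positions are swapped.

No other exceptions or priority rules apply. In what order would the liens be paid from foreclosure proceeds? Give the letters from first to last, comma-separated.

F, C, A, E, D, B

Effective dates after the stated exceptions: A's effective date is 12/16/2019, when work began; B relates back to 10/20/2017 (work commenced); E was recorded 53 days after the deed — beyond 30 days — so no relation-back applies.
F, as a real-property tax lien, has superpriority and ranks first.
Among the remaining liens, by effective date: C (5/25/2017), B (10/20/2017), E (1/27/2019), D (8/13/2019), A (12/16/2019).
Because B would otherwise rank above A, the subordination swaps them.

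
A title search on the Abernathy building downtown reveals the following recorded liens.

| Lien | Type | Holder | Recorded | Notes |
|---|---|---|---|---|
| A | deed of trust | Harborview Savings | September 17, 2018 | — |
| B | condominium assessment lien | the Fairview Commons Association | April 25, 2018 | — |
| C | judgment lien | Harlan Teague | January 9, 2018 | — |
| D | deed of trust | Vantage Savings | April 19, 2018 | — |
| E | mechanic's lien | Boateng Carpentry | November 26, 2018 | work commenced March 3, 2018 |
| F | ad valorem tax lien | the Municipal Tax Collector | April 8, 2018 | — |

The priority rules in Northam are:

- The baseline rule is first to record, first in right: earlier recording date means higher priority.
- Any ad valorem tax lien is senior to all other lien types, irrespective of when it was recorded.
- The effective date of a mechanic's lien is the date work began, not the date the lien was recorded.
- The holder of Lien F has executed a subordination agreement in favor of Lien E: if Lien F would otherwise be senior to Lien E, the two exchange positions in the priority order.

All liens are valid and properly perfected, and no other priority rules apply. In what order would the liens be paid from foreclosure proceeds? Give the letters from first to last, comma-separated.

E, C, F, D, B, A

Adjusting effective dates: E relates back to March 3, 2018 (work commenced).
F, as an ad valorem tax lien, has superpriority and ranks first.
Ordering the rest by effective date: C (January 9, 2018), E (March 3, 2018), D (April 19, 2018), B (April 25, 2018), A (September 17, 2018).
F is senior to E before the subordination, so the two trade places.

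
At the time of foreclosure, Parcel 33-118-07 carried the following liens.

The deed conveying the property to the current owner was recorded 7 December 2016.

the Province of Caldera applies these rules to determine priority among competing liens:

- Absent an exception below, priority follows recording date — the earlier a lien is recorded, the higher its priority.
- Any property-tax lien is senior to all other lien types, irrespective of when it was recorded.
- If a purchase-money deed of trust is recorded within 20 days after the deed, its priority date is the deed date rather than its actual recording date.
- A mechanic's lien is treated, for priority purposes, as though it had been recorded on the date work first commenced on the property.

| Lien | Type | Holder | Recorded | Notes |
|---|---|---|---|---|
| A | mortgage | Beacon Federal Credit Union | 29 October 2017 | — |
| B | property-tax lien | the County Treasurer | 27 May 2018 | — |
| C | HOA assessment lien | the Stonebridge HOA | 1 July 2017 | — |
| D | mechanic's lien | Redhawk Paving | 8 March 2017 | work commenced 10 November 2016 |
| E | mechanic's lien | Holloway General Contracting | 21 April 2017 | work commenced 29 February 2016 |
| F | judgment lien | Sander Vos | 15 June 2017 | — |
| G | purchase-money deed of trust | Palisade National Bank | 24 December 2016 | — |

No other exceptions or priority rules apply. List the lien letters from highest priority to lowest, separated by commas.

B, E, D, G, F, C, A

Adjusting effective dates: D relates back to 10 November 2016 (work commenced); E is treated as recorded 29 February 2016, the work-commencement date; G's effective date is the deed date, 7 December 2016.
B, as a property-tax lien, has superpriority and ranks first.
Ordering the rest by effective date: E (29 February 2016), D (10 November 2016), G (7 December 2016), F (15 June 2017), C (1 July 2017), A (29 October 2017).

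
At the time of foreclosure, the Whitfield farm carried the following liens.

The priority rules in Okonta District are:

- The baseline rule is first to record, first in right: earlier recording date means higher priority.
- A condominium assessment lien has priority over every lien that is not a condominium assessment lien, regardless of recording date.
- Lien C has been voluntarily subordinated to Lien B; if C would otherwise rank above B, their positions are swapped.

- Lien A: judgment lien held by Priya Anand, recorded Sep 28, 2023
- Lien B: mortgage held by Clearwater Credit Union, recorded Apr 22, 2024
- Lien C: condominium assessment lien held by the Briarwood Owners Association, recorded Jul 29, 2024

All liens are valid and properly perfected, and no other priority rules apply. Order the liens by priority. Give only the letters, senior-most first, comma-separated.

C is a condominium assessment lien, so it outranks all other liens regardless of date.
The other liens, earliest effective date first: A (Sep 28, 2023), B (Apr 22, 2024).
C would otherwise be senior to B, so under the subordination agreement C and B exchange positions.

B, A, C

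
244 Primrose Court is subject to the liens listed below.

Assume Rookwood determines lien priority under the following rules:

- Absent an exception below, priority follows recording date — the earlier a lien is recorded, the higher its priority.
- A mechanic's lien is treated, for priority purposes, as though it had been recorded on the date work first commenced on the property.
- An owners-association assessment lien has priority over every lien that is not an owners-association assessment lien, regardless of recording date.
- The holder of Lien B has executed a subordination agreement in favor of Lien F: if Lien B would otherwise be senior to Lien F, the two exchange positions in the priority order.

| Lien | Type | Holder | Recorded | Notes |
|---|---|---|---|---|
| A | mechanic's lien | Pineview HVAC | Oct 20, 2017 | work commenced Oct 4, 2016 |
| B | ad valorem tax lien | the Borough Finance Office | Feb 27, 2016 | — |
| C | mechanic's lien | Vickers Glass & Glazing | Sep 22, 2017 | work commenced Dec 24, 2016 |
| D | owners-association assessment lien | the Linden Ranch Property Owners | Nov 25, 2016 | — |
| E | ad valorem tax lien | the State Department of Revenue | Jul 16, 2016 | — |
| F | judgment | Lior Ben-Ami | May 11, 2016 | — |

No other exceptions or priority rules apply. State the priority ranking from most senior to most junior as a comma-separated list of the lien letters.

First, effective dates: A's effective date is Oct 4, 2016, when work began; C relates back to Dec 24, 2016 (work commenced).
D is an owners-association assessment lien and takes priority over every other lien.
Ordering the rest by effective date: B (Feb 27, 2016), F (May 11, 2016), E (Jul 16, 2016), A (Oct 4, 2016), C (Dec 24, 2016).
Because B would otherwise rank above F, the subordination swaps them.

D, F, B, E, A, C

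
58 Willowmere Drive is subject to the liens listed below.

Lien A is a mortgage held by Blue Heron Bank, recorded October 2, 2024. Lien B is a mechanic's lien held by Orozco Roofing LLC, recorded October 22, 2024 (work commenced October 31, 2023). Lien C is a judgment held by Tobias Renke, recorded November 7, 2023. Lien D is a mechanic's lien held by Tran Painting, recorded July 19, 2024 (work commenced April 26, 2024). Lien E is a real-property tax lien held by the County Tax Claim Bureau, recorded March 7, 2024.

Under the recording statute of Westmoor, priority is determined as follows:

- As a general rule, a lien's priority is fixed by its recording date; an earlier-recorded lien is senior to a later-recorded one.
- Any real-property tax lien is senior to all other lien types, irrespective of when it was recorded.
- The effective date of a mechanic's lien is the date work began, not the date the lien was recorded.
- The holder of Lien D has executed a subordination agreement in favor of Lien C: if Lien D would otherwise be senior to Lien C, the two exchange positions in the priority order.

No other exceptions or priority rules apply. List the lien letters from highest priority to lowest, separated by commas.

Effective dates: B is treated as recorded October 31, 2023, the work-commencement date; D relates back to April 26, 2024 (work commenced).
E is a real-property tax lien and takes priority over every other lien.
The other liens, earliest effective date first: B (October 31, 2023), C (November 7, 2023), D (April 26, 2024), A (October 2, 2024).
Since D is not senior to C, the subordination leaves the order unchanged.

E, B, C, D, A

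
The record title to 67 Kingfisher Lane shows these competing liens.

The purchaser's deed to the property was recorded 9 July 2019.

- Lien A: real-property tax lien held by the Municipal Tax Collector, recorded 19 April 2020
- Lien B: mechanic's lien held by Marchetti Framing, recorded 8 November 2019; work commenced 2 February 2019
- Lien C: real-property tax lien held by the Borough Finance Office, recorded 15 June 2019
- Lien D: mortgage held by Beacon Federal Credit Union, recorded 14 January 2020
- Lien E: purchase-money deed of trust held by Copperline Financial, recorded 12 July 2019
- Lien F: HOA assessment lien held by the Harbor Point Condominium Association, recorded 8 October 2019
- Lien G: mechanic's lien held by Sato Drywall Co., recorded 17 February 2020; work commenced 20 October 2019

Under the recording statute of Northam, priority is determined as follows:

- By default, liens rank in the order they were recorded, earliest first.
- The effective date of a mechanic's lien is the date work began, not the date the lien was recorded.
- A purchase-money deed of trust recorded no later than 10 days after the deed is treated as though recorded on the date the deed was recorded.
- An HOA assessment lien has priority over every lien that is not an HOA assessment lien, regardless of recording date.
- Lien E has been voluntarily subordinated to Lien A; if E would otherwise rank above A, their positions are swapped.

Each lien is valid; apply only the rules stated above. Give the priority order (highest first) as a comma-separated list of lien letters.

Effective dates: B's effective date is 2 February 2019, when work began; E was recorded within the 10-day window, so its effective date is the deed date 9 July 2019; G relates back to 20 October 2019 (work commenced).
F, as an HOA assessment lien, has superpriority and ranks first.
Remaining liens by effective date: B (2 February 2019), C (15 June 2019), E (9 July 2019), G (20 October 2019), D (14 January 2020), A (19 April 2020).
Because E would otherwise rank above A, the subordination swaps them.

F, B, C, A, G, D, E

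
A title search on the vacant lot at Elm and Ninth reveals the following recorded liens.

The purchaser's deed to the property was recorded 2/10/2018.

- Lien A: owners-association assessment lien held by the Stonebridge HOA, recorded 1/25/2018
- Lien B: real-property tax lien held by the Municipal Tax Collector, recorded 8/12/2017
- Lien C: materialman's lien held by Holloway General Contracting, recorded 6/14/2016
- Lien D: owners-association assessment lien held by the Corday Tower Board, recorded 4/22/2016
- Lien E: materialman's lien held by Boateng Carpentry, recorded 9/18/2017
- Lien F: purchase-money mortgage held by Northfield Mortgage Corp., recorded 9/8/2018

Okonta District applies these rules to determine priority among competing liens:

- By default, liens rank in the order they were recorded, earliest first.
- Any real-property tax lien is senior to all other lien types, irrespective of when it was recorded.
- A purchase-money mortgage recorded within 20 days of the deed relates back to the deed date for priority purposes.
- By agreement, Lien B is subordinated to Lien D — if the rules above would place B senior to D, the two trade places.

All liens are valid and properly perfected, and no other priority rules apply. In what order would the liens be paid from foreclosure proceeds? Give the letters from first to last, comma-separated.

D, B, C, E, A, F

First, effective dates: F missed the 20-day window (210 days after the deed), so its recording date stands.
B is a real-property tax lien, so it outranks all other liens regardless of date.
The other liens, earliest effective date first: D (4/22/2016), C (6/14/2016), E (9/18/2017), A (1/25/2018), F (9/8/2018).
B is senior to D before the subordination, so the two trade places.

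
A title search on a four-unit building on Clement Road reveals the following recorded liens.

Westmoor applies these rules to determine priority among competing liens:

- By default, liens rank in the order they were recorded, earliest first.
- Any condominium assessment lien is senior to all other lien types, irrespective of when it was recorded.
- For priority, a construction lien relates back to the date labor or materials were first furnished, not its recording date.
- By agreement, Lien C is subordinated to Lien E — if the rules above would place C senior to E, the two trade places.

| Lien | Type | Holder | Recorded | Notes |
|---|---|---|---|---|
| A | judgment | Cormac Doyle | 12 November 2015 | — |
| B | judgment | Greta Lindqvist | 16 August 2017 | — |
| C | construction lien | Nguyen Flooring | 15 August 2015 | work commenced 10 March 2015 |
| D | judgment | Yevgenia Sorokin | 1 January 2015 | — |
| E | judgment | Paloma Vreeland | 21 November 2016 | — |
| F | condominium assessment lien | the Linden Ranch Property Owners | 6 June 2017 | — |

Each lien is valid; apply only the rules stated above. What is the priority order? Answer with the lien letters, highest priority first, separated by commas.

Adjusting effective dates: C is treated as recorded 10 March 2015, the work-commencement date.
F is a condominium assessment lien, so it outranks all other liens regardless of date.
Among the remaining liens, by effective date: D (1 January 2015), C (10 March 2015), A (12 November 2015), E (21 November 2016), B (16 August 2017).
The subordination applies — C was senior to E — so C and E swap.

F, D, E, A, C, B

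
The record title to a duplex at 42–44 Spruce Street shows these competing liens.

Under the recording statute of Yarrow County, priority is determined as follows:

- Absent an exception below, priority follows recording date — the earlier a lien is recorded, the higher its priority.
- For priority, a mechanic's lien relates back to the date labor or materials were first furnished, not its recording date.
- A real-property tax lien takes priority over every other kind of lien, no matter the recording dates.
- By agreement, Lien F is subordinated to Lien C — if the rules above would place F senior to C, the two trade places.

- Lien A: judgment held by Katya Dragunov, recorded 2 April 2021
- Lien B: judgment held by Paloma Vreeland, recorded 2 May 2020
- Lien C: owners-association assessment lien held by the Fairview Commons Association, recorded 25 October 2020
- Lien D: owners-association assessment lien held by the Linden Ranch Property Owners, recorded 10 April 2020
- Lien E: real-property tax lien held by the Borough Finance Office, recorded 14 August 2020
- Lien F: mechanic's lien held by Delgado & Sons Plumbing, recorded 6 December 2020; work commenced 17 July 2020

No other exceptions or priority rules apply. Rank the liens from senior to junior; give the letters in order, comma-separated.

E, D, B, C, F, A

First, effective dates: F's effective date is 17 July 2020, when work began.
As a real-property tax lien, E is senior to every other lien.
Remaining liens by effective date: D (10 April 2020), B (2 May 2020), F (17 July 2020), C (25 October 2020), A (2 April 2021).
F is senior to C before the subordination, so the two trade places.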